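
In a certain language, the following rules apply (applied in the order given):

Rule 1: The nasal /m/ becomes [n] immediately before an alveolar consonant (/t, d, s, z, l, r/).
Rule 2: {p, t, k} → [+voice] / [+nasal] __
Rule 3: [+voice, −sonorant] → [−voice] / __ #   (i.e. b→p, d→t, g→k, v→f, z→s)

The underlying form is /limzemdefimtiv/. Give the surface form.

linzendefindif

Rule 1 (nasal place assimilation): /m/ precedes the alveolar consonant /z/, so it assimilates in place to [n]. /m/ precedes the alveolar consonant /d/, so it assimilates in place to [n]. /m/ precedes the alveolar consonant /t/, so it assimilates in place to [n]. /limzemdefimtiv/ → linzendefintiv.
Rule 2 (post-nasal voicing): /t/ is a voiceless stop immediately after the nasal /n/, so it voices to [d]. /linzendefintiv/ → linzendefindiv.
Rule 3 (final devoicing): /v/ is a voiced obstruent in word-final position, so it devoices to [f]. /linzendefindiv/ → linzendefindif.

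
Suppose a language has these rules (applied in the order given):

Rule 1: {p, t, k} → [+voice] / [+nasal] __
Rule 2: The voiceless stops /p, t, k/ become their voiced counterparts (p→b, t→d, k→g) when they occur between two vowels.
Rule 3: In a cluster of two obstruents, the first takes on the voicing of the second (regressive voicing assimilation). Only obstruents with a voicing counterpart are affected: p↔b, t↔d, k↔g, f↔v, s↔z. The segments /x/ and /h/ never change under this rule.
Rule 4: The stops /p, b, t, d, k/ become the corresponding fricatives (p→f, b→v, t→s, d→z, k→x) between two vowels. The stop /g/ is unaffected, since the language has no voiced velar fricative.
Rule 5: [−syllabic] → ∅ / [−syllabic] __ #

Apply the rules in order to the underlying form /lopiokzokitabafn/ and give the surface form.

loviogzogizavaf

Rule 1 (post-nasal voicing): no segment meets the environment; /lopiokzokitabafn/ is unchanged.
Rule 2 (intervocalic voicing): /p/ is a voiceless stop between vowels /o/ and /i/, so it voices to [b]. /k/ is a voiceless stop between vowels /o/ and /i/, so it voices to [g]. /t/ is a voiceless stop between vowels /i/ and /a/, so it voices to [d]. /lopiokzokitabafn/ → lobiokzogidabafn.
Rule 3 (regressive voicing assimilation): /k/ precedes the voiced obstruent /z/, so it voices to [g] by assimilation. /lobiokzogidabafn/ → lobiogzogidabafn.
Rule 4 (intervocalic spirantization): /b/ is a stop between vowels /o/ and /i/, so it spirantizes to the fricative [v]. /d/ is a stop between vowels /i/ and /a/, so it spirantizes to the fricative [z]. /b/ is a stop between vowels /a/ and /a/, so it spirantizes to the fricative [v]. /lobiogzogidabafn/ → loviogzogizavafn.
Rule 5 (final cluster simplification): /n/ is the second consonant of a word-final cluster /fn/, so it deletes. /loviogzogizavafn/ → loviogzogizavaf.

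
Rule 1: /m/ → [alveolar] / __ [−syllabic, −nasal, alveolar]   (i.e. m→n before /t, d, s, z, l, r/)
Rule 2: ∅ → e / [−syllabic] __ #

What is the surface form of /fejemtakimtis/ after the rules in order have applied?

Rule 1 (nasal place assimilation): /m/ precedes the alveolar consonant /t/, so it assimilates in place to [n]. /m/ precedes the alveolar consonant /t/, so it assimilates in place to [n]. /fejemtakimtis/ → fejentakintis.
Rule 2 (final e-epenthesis): the form ends in the consonant /s/, so [e] is inserted word-finally. /fejentakintis/ → fejentakintise.

fejentakintise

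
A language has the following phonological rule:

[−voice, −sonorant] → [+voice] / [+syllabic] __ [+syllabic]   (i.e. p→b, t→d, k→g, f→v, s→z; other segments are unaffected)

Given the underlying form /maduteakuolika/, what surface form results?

madudeaguoliga

/t/ is a voiceless obstruent between vowels /u/ and /e/, so it voices to [d].
/k/ is a voiceless obstruent between vowels /a/ and /u/, so it voices to [g].
/k/ is a voiceless obstruent between vowels /i/ and /a/, so it voices to [g].
Surface form: [madudeaguoliga].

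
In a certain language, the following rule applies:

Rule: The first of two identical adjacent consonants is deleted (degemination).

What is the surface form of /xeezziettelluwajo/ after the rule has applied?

xeezieteluwajo

/zz/ is a geminate; the first /z/ deletes.
/tt/ is a geminate; the first /t/ deletes.
/ll/ is a geminate; the first /l/ deletes.
Surface form: [xeezieteluwajo].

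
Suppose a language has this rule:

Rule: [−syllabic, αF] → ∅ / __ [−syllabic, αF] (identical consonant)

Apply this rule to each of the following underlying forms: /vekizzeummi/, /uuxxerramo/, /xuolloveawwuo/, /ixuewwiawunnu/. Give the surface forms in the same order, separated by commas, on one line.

vekizeumi, uuxeramo, xuoloveawuo, ixuewiawunu

/vekizzeummi/: /zz/ is a geminate; the first /z/ deletes. /mm/ is a geminate; the first /m/ deletes. → [vekizeumi].
/uuxxerramo/: /xx/ is a geminate; the first /x/ deletes. /rr/ is a geminate; the first /r/ deletes. → [uuxeramo].
/xuolloveawwuo/: /ll/ is a geminate; the first /l/ deletes. /ww/ is a geminate; the first /w/ deletes. → [xuoloveawuo].
/ixuewwiawunnu/: /ww/ is a geminate; the first /w/ deletes. /nn/ is a geminate; the first /n/ deletes. → [ixuewiawunu].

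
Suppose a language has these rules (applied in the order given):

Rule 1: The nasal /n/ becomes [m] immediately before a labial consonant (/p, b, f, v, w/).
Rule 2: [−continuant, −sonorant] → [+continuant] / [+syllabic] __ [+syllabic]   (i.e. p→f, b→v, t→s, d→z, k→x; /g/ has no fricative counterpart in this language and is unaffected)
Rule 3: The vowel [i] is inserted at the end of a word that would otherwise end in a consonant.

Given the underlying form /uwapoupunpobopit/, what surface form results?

Rule 1 (nasal place assimilation): /n/ precedes the labial consonant /p/, so it assimilates in place to [m]. /uwapoupunpobopit/ → uwapoupumpobopit.
Rule 2 (intervocalic spirantization): /p/ is a stop between vowels /a/ and /o/, so it spirantizes to the fricative [f]. /p/ is a stop between vowels /u/ and /u/, so it spirantizes to the fricative [f]. /b/ is a stop between vowels /o/ and /o/, so it spirantizes to the fricative [v]. /p/ is a stop between vowels /o/ and /i/, so it spirantizes to the fricative [f]. /uwapoupumpobopit/ → uwafoufumpovofit.
Rule 3 (final i-epenthesis): the form ends in the consonant /t/, so [i] is inserted word-finally. /uwafoufumpovofit/ → uwafoufumpovofiti.

uwafoufumpovofiti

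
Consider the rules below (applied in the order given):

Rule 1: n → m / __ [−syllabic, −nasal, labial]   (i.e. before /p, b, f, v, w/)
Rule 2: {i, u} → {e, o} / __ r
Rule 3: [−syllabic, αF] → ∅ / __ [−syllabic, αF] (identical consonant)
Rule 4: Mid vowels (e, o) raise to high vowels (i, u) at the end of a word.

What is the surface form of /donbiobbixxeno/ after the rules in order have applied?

dombiobixenu

Rule 1 (nasal place assimilation): /n/ precedes the labial consonant /b/, so it assimilates in place to [m]. /donbiobbixxeno/ → dombiobbixxeno.
Rule 2 (pre-rhotic lowering): no segment meets the environment; /dombiobbixxeno/ is unchanged.
Rule 3 (degemination): /bb/ is a geminate; the first /b/ deletes. /xx/ is a geminate; the first /x/ deletes. /dombiobbixxeno/ → dombiobixeno.
Rule 4 (final vowel raising): /o/ is a mid vowel in word-final position, so it raises to [u]. /dombiobixeno/ → dombiobixenu.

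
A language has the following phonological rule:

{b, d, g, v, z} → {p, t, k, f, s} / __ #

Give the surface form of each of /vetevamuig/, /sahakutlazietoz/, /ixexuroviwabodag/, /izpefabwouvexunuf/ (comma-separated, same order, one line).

vetevamuik, sahakutlazietos, ixexuroviwabodak, izpefabwouvexunuf

/vetevamuig/: /g/ is a voiced obstruent in word-final position, so it devoices to [k]. → [vetevamuik].
/sahakutlazietoz/: /z/ is a voiced obstruent in word-final position, so it devoices to [s]. → [sahakutlazietos].
/ixexuroviwabodag/: /g/ is a voiced obstruent in word-final position, so it devoices to [k]. → [ixexuroviwabodak].
/izpefabwouvexunuf/: the rule's environment is not met; surfaces unchanged as [izpefabwouvexunuf].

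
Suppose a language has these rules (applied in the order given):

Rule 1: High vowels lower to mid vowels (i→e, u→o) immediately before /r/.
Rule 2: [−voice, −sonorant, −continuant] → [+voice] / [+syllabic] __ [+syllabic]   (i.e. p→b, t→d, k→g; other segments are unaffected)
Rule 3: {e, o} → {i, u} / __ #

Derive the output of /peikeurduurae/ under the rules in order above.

Rule 1 (pre-rhotic lowering): /u/ is a high vowel immediately before /r/, so it lowers to [o]. /u/ is a high vowel immediately before /r/, so it lowers to [o]. /peikeurduurae/ → peikeorduorae.
Rule 2 (intervocalic voicing): /k/ is a voiceless stop between vowels /i/ and /e/, so it voices to [g]. /peikeorduorae/ → peigeorduorae.
Rule 3 (final vowel raising): /e/ is a mid vowel in word-final position, so it raises to [i]. /peigeorduorae/ → peigeorduorai.

peigeorduorai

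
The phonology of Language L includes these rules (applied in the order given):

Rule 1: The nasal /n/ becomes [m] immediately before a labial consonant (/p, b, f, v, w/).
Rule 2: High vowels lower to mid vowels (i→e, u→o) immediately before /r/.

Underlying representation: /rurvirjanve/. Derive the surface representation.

rorverjamve

Rule 1 (nasal place assimilation): /n/ precedes the labial consonant /v/, so it assimilates in place to [m]. /rurvirjanve/ → rurvirjamve.
Rule 2 (pre-rhotic lowering): /u/ is a high vowel immediately before /r/, so it lowers to [o]. /i/ is a high vowel immediately before /r/, so it lowers to [e]. /rurvirjamve/ → rorverjamve.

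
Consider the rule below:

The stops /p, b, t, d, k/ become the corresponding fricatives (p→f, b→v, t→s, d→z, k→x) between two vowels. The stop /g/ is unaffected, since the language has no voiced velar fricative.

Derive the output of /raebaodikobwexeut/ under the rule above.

/b/ is a stop between vowels /e/ and /a/, so it spirantizes to the fricative [v].
/d/ is a stop between vowels /o/ and /i/, so it spirantizes to the fricative [z].
/k/ is a stop between vowels /i/ and /o/, so it spirantizes to the fricative [x].
The other instances of /b/, /t/ do not occur in the required environment and remain unchanged.
Surface form: [raevaozixobwexeut].

raevaozixobwexeut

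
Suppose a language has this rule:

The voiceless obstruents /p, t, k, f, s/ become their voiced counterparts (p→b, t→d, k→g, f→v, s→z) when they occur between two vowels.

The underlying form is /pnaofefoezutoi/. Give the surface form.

pnaovevoezudoi

Scanning /pnaofefoezutoi/: /p/ at position 1 is not in the conditioning environment; /f/ is a voiceless obstruent between vowels /o/ and /e/, so it voices to [v]; /f/ is a voiceless obstruent between vowels /e/ and /o/, so it voices to [v]; /t/ is a voiceless obstruent between vowels /u/ and /o/, so it voices to [d].
Result: [pnaovevoezudoi].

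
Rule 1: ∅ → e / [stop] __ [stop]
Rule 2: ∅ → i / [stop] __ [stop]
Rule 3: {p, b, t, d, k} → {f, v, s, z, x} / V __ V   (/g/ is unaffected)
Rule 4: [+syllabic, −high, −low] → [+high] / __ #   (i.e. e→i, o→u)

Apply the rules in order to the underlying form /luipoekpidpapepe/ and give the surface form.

luifoexefizefafefi

Rule 1 (stop-cluster e-epenthesis): /k/ and /p/ form a stop–stop cluster, so [e] is inserted between them. /d/ and /p/ form a stop–stop cluster, so [e] is inserted between them. /luipoekpidpapepe/ → luipoekepidepapepe.
Rule 2 (stop-cluster i-epenthesis): no segment meets the environment; /luipoekepidepapepe/ is unchanged.
Rule 3 (intervocalic spirantization): /p/ is a stop between vowels /i/ and /o/, so it spirantizes to the fricative [f]. /k/ is a stop between vowels /e/ and /e/, so it spirantizes to the fricative [x]. /p/ is a stop between vowels /e/ and /i/, so it spirantizes to the fricative [f]. /d/ is a stop between vowels /i/ and /e/, so it spirantizes to the fricative [z]. /p/ is a stop between vowels /e/ and /a/, so it spirantizes to the fricative [f]. /p/ is a stop between vowels /a/ and /e/, so it spirantizes to the fricative [f]. /p/ is a stop between vowels /e/ and /e/, so it spirantizes to the fricative [f]. /luipoekepidepapepe/ → luifoexefizefafefe.
Rule 4 (final vowel raising): /e/ is a mid vowel in word-final position, so it raises to [i]. /luifoexefizefafefe/ → luifoexefizefafefi.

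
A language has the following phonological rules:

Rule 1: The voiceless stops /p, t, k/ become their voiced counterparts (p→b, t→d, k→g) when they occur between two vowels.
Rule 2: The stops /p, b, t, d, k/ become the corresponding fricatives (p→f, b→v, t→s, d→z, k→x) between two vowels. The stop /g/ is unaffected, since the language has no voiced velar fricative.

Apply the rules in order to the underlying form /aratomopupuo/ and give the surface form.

Rule 1 (intervocalic voicing): /t/ is a voiceless stop between vowels /a/ and /o/, so it voices to [d]. /p/ is a voiceless stop between vowels /o/ and /u/, so it voices to [b]. /p/ is a voiceless stop between vowels /u/ and /u/, so it voices to [b]. /aratomopupuo/ → aradomobubuo.
Rule 2 (intervocalic spirantization): /d/ is a stop between vowels /a/ and /o/, so it spirantizes to the fricative [z]. /b/ is a stop between vowels /o/ and /u/, so it spirantizes to the fricative [v]. /b/ is a stop between vowels /u/ and /u/, so it spirantizes to the fricative [v]. /aradomobubuo/ → arazomovuvuo.

arazomovuvuo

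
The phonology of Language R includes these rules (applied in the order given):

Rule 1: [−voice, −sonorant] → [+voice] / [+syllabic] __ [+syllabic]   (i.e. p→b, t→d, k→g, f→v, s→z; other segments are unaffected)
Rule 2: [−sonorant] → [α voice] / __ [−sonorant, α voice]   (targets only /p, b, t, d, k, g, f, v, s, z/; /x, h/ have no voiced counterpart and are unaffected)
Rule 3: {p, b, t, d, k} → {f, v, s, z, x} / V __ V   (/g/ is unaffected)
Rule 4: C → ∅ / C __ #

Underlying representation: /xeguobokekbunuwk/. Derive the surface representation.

Rule 1 (intervocalic voicing): /k/ is a voiceless obstruent between vowels /o/ and /e/, so it voices to [g]. /xeguobokekbunuwk/ → xeguobogekbunuwk.
Rule 2 (regressive voicing assimilation): /k/ precedes the voiced obstruent /b/, so it voices to [g] by assimilation. /xeguobogekbunuwk/ → xeguobogegbunuwk.
Rule 3 (intervocalic spirantization): /b/ is a stop between vowels /o/ and /o/, so it spirantizes to the fricative [v]. /xeguobogegbunuwk/ → xeguovogegbunuwk.
Rule 4 (final cluster simplification): /k/ is the second consonant of a word-final cluster /wk/, so it deletes. /xeguovogegbunuwk/ → xeguovogegbunuw.

xeguovogegbunuw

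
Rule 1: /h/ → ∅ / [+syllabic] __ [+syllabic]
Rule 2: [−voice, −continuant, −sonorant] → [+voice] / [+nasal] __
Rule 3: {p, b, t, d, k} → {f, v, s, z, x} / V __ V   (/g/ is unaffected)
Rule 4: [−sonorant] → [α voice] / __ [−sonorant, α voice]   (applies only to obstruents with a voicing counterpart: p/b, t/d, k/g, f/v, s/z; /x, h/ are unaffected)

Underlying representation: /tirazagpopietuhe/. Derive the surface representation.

tirazakpofiesue

Rule 1 (intervocalic h-deletion): /h/ occurs between vowels /u/ and /e/, so it deletes. /tirazagpopietuhe/ → tirazagpopietue.
Rule 2 (post-nasal voicing): no segment meets the environment; /tirazagpopietue/ is unchanged.
Rule 3 (intervocalic spirantization): /p/ is a stop between vowels /o/ and /i/, so it spirantizes to the fricative [f]. /t/ is a stop between vowels /e/ and /u/, so it spirantizes to the fricative [s]. /tirazagpopietue/ → tirazagpofiesue.
Rule 4 (regressive voicing assimilation): /g/ precedes the voiceless obstruent /p/, so it devoices to [k] by assimilation. /tirazagpofiesue/ → tirazakpofiesue.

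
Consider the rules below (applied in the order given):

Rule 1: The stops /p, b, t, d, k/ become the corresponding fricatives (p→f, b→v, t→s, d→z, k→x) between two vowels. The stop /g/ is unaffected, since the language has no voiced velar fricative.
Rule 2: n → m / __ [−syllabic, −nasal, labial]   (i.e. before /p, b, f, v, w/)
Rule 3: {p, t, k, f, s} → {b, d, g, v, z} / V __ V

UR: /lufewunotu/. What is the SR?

Rule 1 (intervocalic spirantization): /t/ is a stop between vowels /o/ and /u/, so it spirantizes to the fricative [s]. /lufewunotu/ → lufewunosu.
Rule 2 (nasal place assimilation): no segment meets the environment; /lufewunosu/ is unchanged.
Rule 3 (intervocalic voicing): /f/ is a voiceless obstruent between vowels /u/ and /e/, so it voices to [v]. /s/ is a voiceless obstruent between vowels /o/ and /u/, so it voices to [z]. /lufewunosu/ → luvewunozu.

luvewunozu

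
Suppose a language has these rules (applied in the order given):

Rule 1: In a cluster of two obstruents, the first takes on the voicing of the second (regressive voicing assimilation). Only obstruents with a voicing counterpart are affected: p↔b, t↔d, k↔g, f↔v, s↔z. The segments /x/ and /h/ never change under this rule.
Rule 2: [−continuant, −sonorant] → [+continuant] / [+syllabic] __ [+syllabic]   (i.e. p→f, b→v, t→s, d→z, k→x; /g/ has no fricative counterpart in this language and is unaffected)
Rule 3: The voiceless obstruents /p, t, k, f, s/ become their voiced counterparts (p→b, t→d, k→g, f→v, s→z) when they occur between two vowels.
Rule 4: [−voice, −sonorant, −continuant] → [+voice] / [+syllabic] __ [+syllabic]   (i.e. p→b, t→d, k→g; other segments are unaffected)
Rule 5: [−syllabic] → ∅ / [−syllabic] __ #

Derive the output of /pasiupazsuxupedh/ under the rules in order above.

Rule 1 (regressive voicing assimilation): /z/ precedes the voiceless obstruent /s/, so it devoices to [s] by assimilation. /d/ precedes the voiceless obstruent /h/, so it devoices to [t] by assimilation. /pasiupazsuxupedh/ → pasiupassuxupeth.
Rule 2 (intervocalic spirantization): /p/ is a stop between vowels /u/ and /a/, so it spirantizes to the fricative [f]. /p/ is a stop between vowels /u/ and /e/, so it spirantizes to the fricative [f]. /pasiupassuxupeth/ → pasiufassuxufeth.
Rule 3 (intervocalic voicing): /s/ is a voiceless obstruent between vowels /a/ and /i/, so it voices to [z]. /f/ is a voiceless obstruent between vowels /u/ and /a/, so it voices to [v]. /f/ is a voiceless obstruent between vowels /u/ and /e/, so it voices to [v]. /pasiufassuxufeth/ → paziuvassuxuveth.
Rule 4 (intervocalic voicing): no segment meets the environment; /paziuvassuxuveth/ is unchanged.
Rule 5 (final cluster simplification): /h/ is the second consonant of a word-final cluster /th/, so it deletes. /paziuvassuxuveth/ → paziuvassuxuvet.

paziuvassuxuvet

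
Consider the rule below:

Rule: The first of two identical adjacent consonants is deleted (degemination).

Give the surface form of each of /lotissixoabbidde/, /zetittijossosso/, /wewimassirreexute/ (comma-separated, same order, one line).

/lotissixoabbidde/: /ss/ is a geminate; the first /s/ deletes. /bb/ is a geminate; the first /b/ deletes. /dd/ is a geminate; the first /d/ deletes. → [lotisixoabide].
/zetittijossosso/: /tt/ is a geminate; the first /t/ deletes. /ss/ is a geminate; the first /s/ deletes. /ss/ is a geminate; the first /s/ deletes. → [zetitijososo].
/wewimassirreexute/: /ss/ is a geminate; the first /s/ deletes. /rr/ is a geminate; the first /r/ deletes. → [wewimasireexute].

lotisixoabide, zetitijososo, wewimasireexute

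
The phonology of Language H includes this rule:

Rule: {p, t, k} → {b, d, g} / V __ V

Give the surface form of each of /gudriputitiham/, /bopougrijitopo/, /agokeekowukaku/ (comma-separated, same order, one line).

gudribudidiham, bobougrijidobo, agogeegowugagu

/gudriputitiham/: /p/ is a voiceless stop between vowels /i/ and /u/, so it voices to [b]. /t/ is a voiceless stop between vowels /u/ and /i/, so it voices to [d]. /t/ is a voiceless stop between vowels /i/ and /i/, so it voices to [d]. → [gudribudidiham].
/bopougrijitopo/: /p/ is a voiceless stop between vowels /o/ and /o/, so it voices to [b]. /t/ is a voiceless stop between vowels /i/ and /o/, so it voices to [d]. /p/ is a voiceless stop between vowels /o/ and /o/, so it voices to [b]. → [bobougrijidobo].
/agokeekowukaku/: /k/ is a voiceless stop between vowels /o/ and /e/, so it voices to [g]. /k/ is a voiceless stop between vowels /e/ and /o/, so it voices to [g]. /k/ is a voiceless stop between vowels /u/ and /a/, so it voices to [g]. /k/ is a voiceless stop between vowels /a/ and /u/, so it voices to [g]. → [agogeegowugagu].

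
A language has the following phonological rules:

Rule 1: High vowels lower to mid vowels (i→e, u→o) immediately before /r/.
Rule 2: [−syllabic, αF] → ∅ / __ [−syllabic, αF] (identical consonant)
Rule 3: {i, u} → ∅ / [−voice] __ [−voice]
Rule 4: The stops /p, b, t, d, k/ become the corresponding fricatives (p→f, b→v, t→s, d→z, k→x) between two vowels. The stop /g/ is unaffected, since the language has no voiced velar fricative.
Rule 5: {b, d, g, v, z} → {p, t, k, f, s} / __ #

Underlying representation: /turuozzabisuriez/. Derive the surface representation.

Rule 1 (pre-rhotic lowering): /u/ is a high vowel immediately before /r/, so it lowers to [o]. /u/ is a high vowel immediately before /r/, so it lowers to [o]. /turuozzabisuriez/ → toruozzabisoriez.
Rule 2 (degemination): /zz/ is a geminate; the first /z/ deletes. /toruozzabisoriez/ → toruozabisoriez.
Rule 3 (high vowel syncope): no segment meets the environment; /toruozabisoriez/ is unchanged.
Rule 4 (intervocalic spirantization): /b/ is a stop between vowels /a/ and /i/, so it spirantizes to the fricative [v]. /toruozabisoriez/ → toruozavisoriez.
Rule 5 (final devoicing): /z/ is a voiced obstruent in word-final position, so it devoices to [s]. /toruozavisoriez/ → toruozavisories.

toruozavisories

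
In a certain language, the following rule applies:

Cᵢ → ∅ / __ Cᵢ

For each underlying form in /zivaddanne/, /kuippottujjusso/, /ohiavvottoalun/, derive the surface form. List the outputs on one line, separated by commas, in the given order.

/zivaddanne/: /dd/ is a geminate; the first /d/ deletes. /nn/ is a geminate; the first /n/ deletes. → [zivadane].
/kuippottujjusso/: /pp/ is a geminate; the first /p/ deletes. /tt/ is a geminate; the first /t/ deletes. /jj/ is a geminate; the first /j/ deletes. /ss/ is a geminate; the first /s/ deletes. → [kuipotujuso].
/ohiavvottoalun/: /vv/ is a geminate; the first /v/ deletes. /tt/ is a geminate; the first /t/ deletes. → [ohiavotoalun].

zivadane, kuipotujuso, ohiavotoalun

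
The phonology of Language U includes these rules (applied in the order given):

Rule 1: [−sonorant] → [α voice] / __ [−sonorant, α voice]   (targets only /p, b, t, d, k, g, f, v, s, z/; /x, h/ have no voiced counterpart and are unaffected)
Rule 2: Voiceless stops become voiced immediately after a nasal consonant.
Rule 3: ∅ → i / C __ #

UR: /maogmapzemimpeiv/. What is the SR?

maogmabzemimbeivi

Rule 1 (regressive voicing assimilation): /p/ precedes the voiced obstruent /z/, so it voices to [b] by assimilation. /maogmapzemimpeiv/ → maogmabzemimpeiv.
Rule 2 (post-nasal voicing): /p/ is a voiceless stop immediately after the nasal /m/, so it voices to [b]. /maogmabzemimpeiv/ → maogmabzemimbeiv.
Rule 3 (final i-epenthesis): the form ends in the consonant /v/, so [i] is inserted word-finally. /maogmabzemimbeiv/ → maogmabzemimbeivi.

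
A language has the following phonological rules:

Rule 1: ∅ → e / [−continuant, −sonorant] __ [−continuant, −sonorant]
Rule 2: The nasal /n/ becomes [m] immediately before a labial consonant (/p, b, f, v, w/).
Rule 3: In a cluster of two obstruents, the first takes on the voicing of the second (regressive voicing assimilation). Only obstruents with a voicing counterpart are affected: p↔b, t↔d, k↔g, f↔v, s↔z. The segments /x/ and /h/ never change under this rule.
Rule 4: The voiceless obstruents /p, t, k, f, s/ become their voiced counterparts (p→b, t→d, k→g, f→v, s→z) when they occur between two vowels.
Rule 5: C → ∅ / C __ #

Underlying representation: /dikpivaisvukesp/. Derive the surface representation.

Rule 1 (stop-cluster e-epenthesis): /k/ and /p/ form a stop–stop cluster, so [e] is inserted between them. /dikpivaisvukesp/ → dikepivaisvukesp.
Rule 2 (nasal place assimilation): no segment meets the environment; /dikepivaisvukesp/ is unchanged.
Rule 3 (regressive voicing assimilation): /s/ precedes the voiced obstruent /v/, so it voices to [z] by assimilation. /dikepivaisvukesp/ → dikepivaizvukesp.
Rule 4 (intervocalic voicing): /k/ is a voiceless obstruent between vowels /i/ and /e/, so it voices to [g]. /p/ is a voiceless obstruent between vowels /e/ and /i/, so it voices to [b]. /k/ is a voiceless obstruent between vowels /u/ and /e/, so it voices to [g]. /dikepivaizvukesp/ → digebivaizvugesp.
Rule 5 (final cluster simplification): /p/ is the second consonant of a word-final cluster /sp/, so it deletes. /digebivaizvugesp/ → digebivaizvuges.

digebivaizvuges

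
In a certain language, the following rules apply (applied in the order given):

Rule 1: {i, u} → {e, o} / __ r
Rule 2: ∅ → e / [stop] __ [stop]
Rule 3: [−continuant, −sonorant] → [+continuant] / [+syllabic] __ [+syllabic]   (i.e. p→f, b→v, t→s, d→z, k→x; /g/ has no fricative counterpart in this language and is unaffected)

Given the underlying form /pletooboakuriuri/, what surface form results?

plesoovoaxoriori

Rule 1 (pre-rhotic lowering): /u/ is a high vowel immediately before /r/, so it lowers to [o]. /u/ is a high vowel immediately before /r/, so it lowers to [o]. /pletooboakuriuri/ → pletooboakoriori.
Rule 2 (stop-cluster e-epenthesis): no segment meets the environment; /pletooboakoriori/ is unchanged.
Rule 3 (intervocalic spirantization): /t/ is a stop between vowels /e/ and /o/, so it spirantizes to the fricative [s]. /b/ is a stop between vowels /o/ and /o/, so it spirantizes to the fricative [v]. /k/ is a stop between vowels /a/ and /o/, so it spirantizes to the fricative [x]. /pletooboakoriori/ → plesoovoaxoriori.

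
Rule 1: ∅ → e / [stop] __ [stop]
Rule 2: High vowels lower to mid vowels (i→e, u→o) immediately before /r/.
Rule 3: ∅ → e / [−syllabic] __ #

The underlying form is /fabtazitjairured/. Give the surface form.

fabetazitjaerorede

Rule 1 (stop-cluster e-epenthesis): /b/ and /t/ form a stop–stop cluster, so [e] is inserted between them. /fabtazitjairured/ → fabetazitjairured.
Rule 2 (pre-rhotic lowering): /i/ is a high vowel immediately before /r/, so it lowers to [e]. /u/ is a high vowel immediately before /r/, so it lowers to [o]. /fabetazitjairured/ → fabetazitjaerored.
Rule 3 (final e-epenthesis): the form ends in the consonant /d/, so [e] is inserted word-finally. /fabetazitjaerored/ → fabetazitjaerorede.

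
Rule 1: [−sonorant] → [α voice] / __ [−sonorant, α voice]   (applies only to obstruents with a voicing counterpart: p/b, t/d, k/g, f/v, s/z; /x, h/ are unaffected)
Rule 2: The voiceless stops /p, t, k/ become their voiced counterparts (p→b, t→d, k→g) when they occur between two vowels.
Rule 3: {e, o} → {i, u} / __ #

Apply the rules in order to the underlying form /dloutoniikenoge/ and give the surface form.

dloudoniigenogi

Rule 1 (regressive voicing assimilation): no segment meets the environment; /dloutoniikenoge/ is unchanged.
Rule 2 (intervocalic voicing): /t/ is a voiceless stop between vowels /u/ and /o/, so it voices to [d]. /k/ is a voiceless stop between vowels /i/ and /e/, so it voices to [g]. /dloutoniikenoge/ → dloudoniigenoge.
Rule 3 (final vowel raising): /e/ is a mid vowel in word-final position, so it raises to [i]. /dloudoniigenoge/ → dloudoniigenogi.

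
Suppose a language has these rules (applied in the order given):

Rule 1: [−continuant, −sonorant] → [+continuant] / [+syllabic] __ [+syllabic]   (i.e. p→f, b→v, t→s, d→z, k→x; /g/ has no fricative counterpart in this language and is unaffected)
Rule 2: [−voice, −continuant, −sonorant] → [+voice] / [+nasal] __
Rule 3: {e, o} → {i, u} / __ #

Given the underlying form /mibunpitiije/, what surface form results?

Rule 1 (intervocalic spirantization): /b/ is a stop between vowels /i/ and /u/, so it spirantizes to the fricative [v]. /t/ is a stop between vowels /i/ and /i/, so it spirantizes to the fricative [s]. /mibunpitiije/ → mivunpisiije.
Rule 2 (post-nasal voicing): /p/ is a voiceless stop immediately after the nasal /n/, so it voices to [b]. /mivunpisiije/ → mivunbisiije.
Rule 3 (final vowel raising): /e/ is a mid vowel in word-final position, so it raises to [i]. /mivunbisiije/ → mivunbisiiji.

mivunbisiiji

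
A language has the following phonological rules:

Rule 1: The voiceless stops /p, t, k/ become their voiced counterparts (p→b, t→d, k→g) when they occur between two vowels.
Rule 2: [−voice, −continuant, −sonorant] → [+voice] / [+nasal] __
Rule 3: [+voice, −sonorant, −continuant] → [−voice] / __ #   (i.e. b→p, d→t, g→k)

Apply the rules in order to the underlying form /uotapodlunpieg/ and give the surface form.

uodabodlunbiek

Rule 1 (intervocalic voicing): /t/ is a voiceless stop between vowels /o/ and /a/, so it voices to [d]. /p/ is a voiceless stop between vowels /a/ and /o/, so it voices to [b]. /uotapodlunpieg/ → uodabodlunpieg.
Rule 2 (post-nasal voicing): /p/ is a voiceless stop immediately after the nasal /n/, so it voices to [b]. /uodabodlunpieg/ → uodabodlunbieg.
Rule 3 (final devoicing): /g/ is a voiced stop in word-final position, so it devoices to [k]. /uodabodlunbieg/ → uodabodlunbiek.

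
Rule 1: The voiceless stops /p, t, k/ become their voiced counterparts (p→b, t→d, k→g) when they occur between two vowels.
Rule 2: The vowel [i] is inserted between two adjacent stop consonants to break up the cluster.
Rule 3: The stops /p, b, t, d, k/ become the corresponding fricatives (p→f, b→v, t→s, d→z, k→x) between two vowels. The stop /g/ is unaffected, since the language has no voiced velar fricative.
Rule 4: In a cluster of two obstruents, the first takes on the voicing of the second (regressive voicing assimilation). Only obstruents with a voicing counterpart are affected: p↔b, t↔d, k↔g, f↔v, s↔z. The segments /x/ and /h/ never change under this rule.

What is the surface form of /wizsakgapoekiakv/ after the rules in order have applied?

wissaxigavoegiagv

Rule 1 (intervocalic voicing): /p/ is a voiceless stop between vowels /a/ and /o/, so it voices to [b]. /k/ is a voiceless stop between vowels /e/ and /i/, so it voices to [g]. /wizsakgapoekiakv/ → wizsakgaboegiakv.
Rule 2 (stop-cluster i-epenthesis): /k/ and /g/ form a stop–stop cluster, so [i] is inserted between them. /wizsakgaboegiakv/ → wizsakigaboegiakv.
Rule 3 (intervocalic spirantization): /k/ is a stop between vowels /a/ and /i/, so it spirantizes to the fricative [x]. /b/ is a stop between vowels /a/ and /o/, so it spirantizes to the fricative [v]. /wizsakigaboegiakv/ → wizsaxigavoegiakv.
Rule 4 (regressive voicing assimilation): /z/ precedes the voiceless obstruent /s/, so it devoices to [s] by assimilation. /k/ precedes the voiced obstruent /v/, so it voices to [g] by assimilation. /wizsaxigavoegiakv/ → wissaxigavoegiagv.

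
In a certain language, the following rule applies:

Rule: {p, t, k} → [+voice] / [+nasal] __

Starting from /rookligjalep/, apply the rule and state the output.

No segment of /rookligjalep/ meets the structural description of the rule, so the form surfaces unchanged.

rookligjalep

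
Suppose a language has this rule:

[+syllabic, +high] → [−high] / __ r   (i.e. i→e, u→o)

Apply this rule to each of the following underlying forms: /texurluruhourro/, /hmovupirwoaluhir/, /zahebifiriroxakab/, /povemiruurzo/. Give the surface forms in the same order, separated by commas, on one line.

texorloruhoorro, hmovuperwoaluher, zahebifereroxakab, povemeruorzo

/texurluruhourro/: /u/ is a high vowel immediately before /r/, so it lowers to [o]. /u/ is a high vowel immediately before /r/, so it lowers to [o]. /u/ is a high vowel immediately before /r/, so it lowers to [o]. → [texorloruhoorro].
/hmovupirwoaluhir/: /i/ is a high vowel immediately before /r/, so it lowers to [e]. /i/ is a high vowel immediately before /r/, so it lowers to [e]. → [hmovuperwoaluher].
/zahebifiriroxakab/: /i/ is a high vowel immediately before /r/, so it lowers to [e]. /i/ is a high vowel immediately before /r/, so it lowers to [e]. → [zahebifereroxakab].
/povemiruurzo/: /i/ is a high vowel immediately before /r/, so it lowers to [e]. /u/ is a high vowel immediately before /r/, so it lowers to [o]. → [povemeruorzo].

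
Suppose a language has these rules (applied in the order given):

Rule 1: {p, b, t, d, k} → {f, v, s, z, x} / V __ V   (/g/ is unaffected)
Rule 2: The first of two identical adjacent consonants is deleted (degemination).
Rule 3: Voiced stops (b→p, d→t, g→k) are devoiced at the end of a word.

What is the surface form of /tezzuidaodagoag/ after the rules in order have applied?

Rule 1 (intervocalic spirantization): /d/ is a stop between vowels /i/ and /a/, so it spirantizes to the fricative [z]. /d/ is a stop between vowels /o/ and /a/, so it spirantizes to the fricative [z]. /tezzuidaodagoag/ → tezzuizaozagoag.
Rule 2 (degemination): /zz/ is a geminate; the first /z/ deletes. /tezzuizaozagoag/ → tezuizaozagoag.
Rule 3 (final devoicing): /g/ is a voiced stop in word-final position, so it devoices to [k]. /tezuizaozagoag/ → tezuizaozagoak.

tezuizaozagoak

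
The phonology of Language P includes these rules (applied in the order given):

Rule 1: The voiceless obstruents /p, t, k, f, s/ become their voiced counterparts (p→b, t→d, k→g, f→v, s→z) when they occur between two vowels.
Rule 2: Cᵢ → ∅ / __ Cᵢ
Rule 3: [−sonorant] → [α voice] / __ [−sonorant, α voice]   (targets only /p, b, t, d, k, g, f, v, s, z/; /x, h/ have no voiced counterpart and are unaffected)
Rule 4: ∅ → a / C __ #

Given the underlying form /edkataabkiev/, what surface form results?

Rule 1 (intervocalic voicing): /t/ is a voiceless obstruent between vowels /a/ and /a/, so it voices to [d]. /edkataabkiev/ → edkadaabkiev.
Rule 2 (degemination): no segment meets the environment; /edkadaabkiev/ is unchanged.
Rule 3 (regressive voicing assimilation): /d/ precedes the voiceless obstruent /k/, so it devoices to [t] by assimilation. /b/ precedes the voiceless obstruent /k/, so it devoices to [p] by assimilation. /edkadaabkiev/ → etkadaapkiev.
Rule 4 (final a-epenthesis): the form ends in the consonant /v/, so [a] is inserted word-finally. /etkadaapkiev/ → etkadaapkieva.

etkadaapkieva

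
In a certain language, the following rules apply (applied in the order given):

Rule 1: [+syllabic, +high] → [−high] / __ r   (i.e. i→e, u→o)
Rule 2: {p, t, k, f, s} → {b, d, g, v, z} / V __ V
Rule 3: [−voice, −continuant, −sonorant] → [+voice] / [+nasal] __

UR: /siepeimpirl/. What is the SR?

siebeimberl

Rule 1 (pre-rhotic lowering): /i/ is a high vowel immediately before /r/, so it lowers to [e]. /siepeimpirl/ → siepeimperl.
Rule 2 (intervocalic voicing): /p/ is a voiceless obstruent between vowels /e/ and /e/, so it voices to [b]. /siepeimperl/ → siebeimperl.
Rule 3 (post-nasal voicing): /p/ is a voiceless stop immediately after the nasal /m/, so it voices to [b]. /siebeimperl/ → siebeimberl.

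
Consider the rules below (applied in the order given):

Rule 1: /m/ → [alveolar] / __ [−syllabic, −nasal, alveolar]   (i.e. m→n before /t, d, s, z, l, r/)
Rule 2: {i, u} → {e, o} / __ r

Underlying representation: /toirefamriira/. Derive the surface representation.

toerefanriera

Rule 1 (nasal place assimilation): /m/ precedes the alveolar consonant /r/, so it assimilates in place to [n]. /toirefamriira/ → toirefanriira.
Rule 2 (pre-rhotic lowering): /i/ is a high vowel immediately before /r/, so it lowers to [e]. /i/ is a high vowel immediately before /r/, so it lowers to [e]. /toirefanriira/ → toerefanriera.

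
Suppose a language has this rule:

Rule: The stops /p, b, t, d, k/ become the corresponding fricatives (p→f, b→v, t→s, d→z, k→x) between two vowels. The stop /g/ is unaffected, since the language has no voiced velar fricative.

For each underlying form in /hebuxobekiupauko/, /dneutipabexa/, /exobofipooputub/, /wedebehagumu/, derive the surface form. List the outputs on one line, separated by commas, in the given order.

/hebuxobekiupauko/: /b/ is a stop between vowels /e/ and /u/, so it spirantizes to the fricative [v]. /b/ is a stop between vowels /o/ and /e/, so it spirantizes to the fricative [v]. /k/ is a stop between vowels /e/ and /i/, so it spirantizes to the fricative [x]. /p/ is a stop between vowels /u/ and /a/, so it spirantizes to the fricative [f]. /k/ is a stop between vowels /u/ and /o/, so it spirantizes to the fricative [x]. → [hevuxovexiufauxo].
/dneutipabexa/: /t/ is a stop between vowels /u/ and /i/, so it spirantizes to the fricative [s]. /p/ is a stop between vowels /i/ and /a/, so it spirantizes to the fricative [f]. /b/ is a stop between vowels /a/ and /e/, so it spirantizes to the fricative [v]. → [dneusifavexa].
/exobofipooputub/: /b/ is a stop between vowels /o/ and /o/, so it spirantizes to the fricative [v]. /p/ is a stop between vowels /i/ and /o/, so it spirantizes to the fricative [f]. /p/ is a stop between vowels /o/ and /u/, so it spirantizes to the fricative [f]. /t/ is a stop between vowels /u/ and /u/, so it spirantizes to the fricative [s]. → [exovofifoofusub].
/wedebehagumu/: /d/ is a stop between vowels /e/ and /e/, so it spirantizes to the fricative [z]. /b/ is a stop between vowels /e/ and /e/, so it spirantizes to the fricative [v]. → [wezevehagumu].

hevuxovexiufauxo, dneusifavexa, exovofifoofusub, wezevehagumu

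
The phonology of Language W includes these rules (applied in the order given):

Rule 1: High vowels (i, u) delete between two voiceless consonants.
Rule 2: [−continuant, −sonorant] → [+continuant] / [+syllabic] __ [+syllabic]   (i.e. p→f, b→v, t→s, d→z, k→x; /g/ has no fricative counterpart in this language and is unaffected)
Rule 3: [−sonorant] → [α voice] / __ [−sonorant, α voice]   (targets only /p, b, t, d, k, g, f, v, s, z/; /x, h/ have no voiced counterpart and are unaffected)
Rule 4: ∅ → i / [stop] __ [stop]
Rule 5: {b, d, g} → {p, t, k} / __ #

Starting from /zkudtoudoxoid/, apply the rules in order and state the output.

Rule 1 (high vowel syncope): no segment meets the environment; /zkudtoudoxoid/ is unchanged.
Rule 2 (intervocalic spirantization): /d/ is a stop between vowels /u/ and /o/, so it spirantizes to the fricative [z]. /zkudtoudoxoid/ → zkudtouzoxoid.
Rule 3 (regressive voicing assimilation): /z/ precedes the voiceless obstruent /k/, so it devoices to [s] by assimilation. /d/ precedes the voiceless obstruent /t/, so it devoices to [t] by assimilation. /zkudtouzoxoid/ → skuttouzoxoid.
Rule 4 (stop-cluster i-epenthesis): /t/ and /t/ form a stop–stop cluster, so [i] is inserted between them. /skuttouzoxoid/ → skutitouzoxoid.
Rule 5 (final devoicing): /d/ is a voiced stop in word-final position, so it devoices to [t]. /skutitouzoxoid/ → skutitouzoxoit.

skutitouzoxoit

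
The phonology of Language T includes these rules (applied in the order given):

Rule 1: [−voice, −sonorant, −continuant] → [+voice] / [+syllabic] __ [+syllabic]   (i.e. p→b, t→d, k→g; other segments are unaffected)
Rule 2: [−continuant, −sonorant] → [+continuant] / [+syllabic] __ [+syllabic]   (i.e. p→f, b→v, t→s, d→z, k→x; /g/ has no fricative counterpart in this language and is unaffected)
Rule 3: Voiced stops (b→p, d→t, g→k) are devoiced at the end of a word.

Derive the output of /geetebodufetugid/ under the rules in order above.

geezevozufezugit

Rule 1 (intervocalic voicing): /t/ is a voiceless stop between vowels /e/ and /e/, so it voices to [d]. /t/ is a voiceless stop between vowels /e/ and /u/, so it voices to [d]. /geetebodufetugid/ → geedebodufedugid.
Rule 2 (intervocalic spirantization): /d/ is a stop between vowels /e/ and /e/, so it spirantizes to the fricative [z]. /b/ is a stop between vowels /e/ and /o/, so it spirantizes to the fricative [v]. /d/ is a stop between vowels /o/ and /u/, so it spirantizes to the fricative [z]. /d/ is a stop between vowels /e/ and /u/, so it spirantizes to the fricative [z]. /geedebodufedugid/ → geezevozufezugid.
Rule 3 (final devoicing): /d/ is a voiced stop in word-final position, so it devoices to [t]. /geezevozufezugid/ → geezevozufezugit.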